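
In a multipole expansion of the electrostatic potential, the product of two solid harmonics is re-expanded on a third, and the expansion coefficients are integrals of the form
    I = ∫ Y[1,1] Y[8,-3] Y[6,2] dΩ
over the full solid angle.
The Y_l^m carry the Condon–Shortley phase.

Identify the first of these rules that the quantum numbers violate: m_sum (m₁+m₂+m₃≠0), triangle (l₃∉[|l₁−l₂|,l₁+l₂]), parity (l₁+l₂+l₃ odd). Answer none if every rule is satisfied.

triangle

Σmᵢ = 0  ✓
l₃∈[|l₁−l₂|,l₁+l₂]=[7,9], have l₃=6  ✗
Σlᵢ = 15 ⇒ odd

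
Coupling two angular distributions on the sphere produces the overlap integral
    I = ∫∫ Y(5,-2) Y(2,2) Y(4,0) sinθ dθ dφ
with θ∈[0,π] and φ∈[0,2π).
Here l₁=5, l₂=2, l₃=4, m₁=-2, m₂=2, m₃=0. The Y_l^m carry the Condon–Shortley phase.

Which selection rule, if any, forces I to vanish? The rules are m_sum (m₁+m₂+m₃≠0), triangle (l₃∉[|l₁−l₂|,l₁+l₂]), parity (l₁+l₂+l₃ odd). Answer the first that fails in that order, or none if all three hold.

m₁+m₂+m₃ = -2 + 2 + 0 = 0  ✓
triangle: |5−2|=3 ≤ l₃=4 ≤ 5+2=7  ✓
parity: l₁+l₂+l₃ = 11 is odd  ✗

parity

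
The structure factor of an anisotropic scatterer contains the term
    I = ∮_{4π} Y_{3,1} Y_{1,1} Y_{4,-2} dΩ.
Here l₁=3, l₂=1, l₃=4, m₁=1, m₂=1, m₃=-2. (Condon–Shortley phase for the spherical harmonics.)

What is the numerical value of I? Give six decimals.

Rules hold: Σm=0, L=8 even, 2≤4≤4.
N = 7·3·9 = 189
Δ = 0!·6!·2!/9! = 1/252
Racah Σ t=0..0: t=0:+1/36 = 1/36
⇒ 3j(3 1 4; 0 0 0)² = 4/63, sgn +1
Racah Σ t=0..0: t=0:+1/96 = 1/96
⇒ 3j(3 1 4; 1 1 -2)² = 5/84, sgn +1
4πI² = N·(3j₀)²·(3jₘ)² = 5/7
I = +1·√(0.714286/4π) = 0.23841361

0.238414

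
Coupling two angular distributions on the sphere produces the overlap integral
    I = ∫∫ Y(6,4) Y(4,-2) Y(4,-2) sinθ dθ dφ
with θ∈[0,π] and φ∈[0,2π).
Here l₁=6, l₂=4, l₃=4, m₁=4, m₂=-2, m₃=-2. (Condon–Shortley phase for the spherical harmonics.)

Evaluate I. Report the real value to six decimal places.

Rules hold: Σm=0, L=14 even, 2≤4≤10.
N = 13·9·9 = 1053
Δ = 6!·6!·2!/15! = 1/1261260
Racah Σ t=2..4: t=2:+1/4608 t=3:−1/1296 t=4:+1/4608 = -7/20736
⇒ 3j(6 4 4; 0 0 0)² = 20/1287, sgn -1
Racah Σ t=0..2: t=0:+1/69120 t=1:−1/14400 t=2:+1/69120 = -7/172800
⇒ 3j(6 4 4; 4 -2 -2)² = 14/715, sgn -1
4πI² = N·(3j₀)²·(3jₘ)² = 504/1573
I = +1·√(0.320407/4π) = 0.15967833

0.159678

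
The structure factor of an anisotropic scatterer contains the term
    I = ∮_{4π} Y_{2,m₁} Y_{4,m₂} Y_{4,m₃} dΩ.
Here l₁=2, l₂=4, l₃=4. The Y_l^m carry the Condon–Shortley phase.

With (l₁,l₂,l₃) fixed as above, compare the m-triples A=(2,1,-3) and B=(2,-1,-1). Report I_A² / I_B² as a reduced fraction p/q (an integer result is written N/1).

63/100

Same 2,4,4: normalisation and zero-m 3j drop out of the ratio.
A: Δ: 2! 2! 6! / 11! → 1/13860; sum: t=0:+1/480 = 1/480; 3j²(2 4 4; 2 1 -3) = Δ·Π!·Σ² = 3/110  (sign -1)
B: Δ: 2! 2! 6! / 11! → 1/13860; sum: t=0:+1/144 = 1/144; 3j²(2 4 4; 2 -1 -1) = Δ·Π!·Σ² = 10/231  (sign -1)
I_A²/I_B² = (3/110)/(10/231) = 63/100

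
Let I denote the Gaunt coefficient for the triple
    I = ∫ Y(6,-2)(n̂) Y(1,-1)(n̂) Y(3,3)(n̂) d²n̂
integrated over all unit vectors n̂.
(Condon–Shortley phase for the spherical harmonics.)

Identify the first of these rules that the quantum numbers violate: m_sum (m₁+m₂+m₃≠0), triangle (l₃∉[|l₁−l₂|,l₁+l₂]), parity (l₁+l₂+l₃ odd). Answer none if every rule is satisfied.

Σmᵢ = 0  ✓
l₃∈[|l₁−l₂|,l₁+l₂]=[5,7], have l₃=3  ✗
Σlᵢ = 10 ⇒ even

triangle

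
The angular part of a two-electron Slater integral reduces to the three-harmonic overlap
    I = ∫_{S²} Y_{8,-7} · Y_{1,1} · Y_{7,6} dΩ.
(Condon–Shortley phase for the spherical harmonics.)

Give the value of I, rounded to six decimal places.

Checks pass: Σm=0; 16 even; l₃=7∈[7,9].
(2·8+1)(2·1+1)(2·7+1) = 765
Δ: 2! 14! 0! / 17! → 1/2040
sum: t=1:−1/25401600 = -1/25401600
3j²(8 1 7; 0 0 0) = Δ·Π!·Σ² = 8/255  (sign +1)
sum: t=2:+1/12454041600 = 1/12454041600
3j²(8 1 7; -7 1 6) = Δ·Π!·Σ² = 7/136  (sign -1)
combine: 4πI² = 765·8/255·7/136 = 21/17
take √, sign -1: I = -0.31353083

-0.313531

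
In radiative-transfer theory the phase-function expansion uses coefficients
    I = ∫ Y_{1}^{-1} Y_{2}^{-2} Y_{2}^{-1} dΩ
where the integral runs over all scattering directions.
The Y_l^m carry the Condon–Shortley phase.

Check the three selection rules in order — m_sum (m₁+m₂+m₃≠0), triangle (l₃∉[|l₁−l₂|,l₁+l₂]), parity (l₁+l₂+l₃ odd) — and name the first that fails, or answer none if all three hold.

m_sum

m₁+m₂+m₃ = -1 − 2 − 1 = -4  ✗
triangle: |1−2|=1 ≤ l₃=2 ≤ 1+2=3
parity: l₁+l₂+l₃ = 5 is odd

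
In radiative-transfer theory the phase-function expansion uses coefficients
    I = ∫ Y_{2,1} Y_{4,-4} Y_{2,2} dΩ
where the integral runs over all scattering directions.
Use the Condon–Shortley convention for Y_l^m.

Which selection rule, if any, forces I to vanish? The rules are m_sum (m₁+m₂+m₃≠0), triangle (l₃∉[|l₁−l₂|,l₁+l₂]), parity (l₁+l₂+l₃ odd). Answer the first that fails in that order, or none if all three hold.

m_sum

azimuthal sum: 1 − 4 + 2 = -1  ✗
2 ≤ 2 ≤ 6 (triangle on l)
L = 2 + 4 + 2 = 8 (even)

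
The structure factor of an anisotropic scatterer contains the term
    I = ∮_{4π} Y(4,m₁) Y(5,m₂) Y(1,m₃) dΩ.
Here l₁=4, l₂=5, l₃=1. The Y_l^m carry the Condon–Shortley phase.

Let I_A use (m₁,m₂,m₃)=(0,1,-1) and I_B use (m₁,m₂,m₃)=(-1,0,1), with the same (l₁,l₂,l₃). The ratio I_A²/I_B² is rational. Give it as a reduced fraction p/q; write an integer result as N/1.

Shared (l₁,l₂,l₃)=(4,5,1): N and (l;000)² cancel in I_A²/I_B².
A: Δ = 8!·0!·2!/11! = 1/495; Racah Σ t=4..4: t=4:+1/1152 = 1/1152; ⇒ 3j(4 5 1; 0 1 -1)² = 1/33, sgn +1
B: Δ = 8!·0!·2!/11! = 1/495; Racah Σ t=5..5: t=5:−1/1440 = -1/1440; ⇒ 3j(4 5 1; -1 0 1)² = 2/99, sgn -1
I_A²/I_B² = (1/33)/(2/99) = 3/2

3/2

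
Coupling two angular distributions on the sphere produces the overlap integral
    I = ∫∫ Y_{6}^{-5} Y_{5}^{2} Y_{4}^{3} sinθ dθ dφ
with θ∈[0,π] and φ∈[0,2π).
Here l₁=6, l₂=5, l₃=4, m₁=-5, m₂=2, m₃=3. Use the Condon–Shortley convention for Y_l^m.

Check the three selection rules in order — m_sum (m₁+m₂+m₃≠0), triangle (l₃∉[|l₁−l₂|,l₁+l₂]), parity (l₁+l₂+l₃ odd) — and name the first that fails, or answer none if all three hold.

Σmᵢ = 0  ✓
l₃∈[|l₁−l₂|,l₁+l₂]=[1,11], have l₃=4  ✓
Σlᵢ = 15 ⇒ odd  ✗

parity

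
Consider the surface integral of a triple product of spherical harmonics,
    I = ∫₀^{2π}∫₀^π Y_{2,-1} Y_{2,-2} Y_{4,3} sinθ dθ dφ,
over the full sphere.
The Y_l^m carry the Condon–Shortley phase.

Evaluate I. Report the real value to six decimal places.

Rules hold: Σm=0, L=8 even, 0≤4≤4.
N = 5·5·9 = 225
Δ = 0!·4!·4!/9! = 1/630
Racah Σ t=0..0: t=0:+1/16 = 1/16
⇒ 3j(2 2 4; 0 0 0)² = 2/35, sgn +1
Racah Σ t=0..0: t=0:+1/144 = 1/144
⇒ 3j(2 2 4; -1 -2 3)² = 1/18, sgn -1
4πI² = N·(3j₀)²·(3jₘ)² = 5/7
I = -1·√(0.714286/4π) = -0.23841361

-0.238414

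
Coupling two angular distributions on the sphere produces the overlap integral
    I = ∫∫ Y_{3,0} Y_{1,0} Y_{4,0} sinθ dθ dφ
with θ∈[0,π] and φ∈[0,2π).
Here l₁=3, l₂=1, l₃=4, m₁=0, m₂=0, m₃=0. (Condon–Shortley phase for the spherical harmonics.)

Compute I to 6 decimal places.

0.246233

m-sum 0 ✓  L=8 even ✓  2≤4≤4 ✓
Π(2lᵢ+1) = 7×3×9 = 189
triangle coeff Δ(3,1,4) = 1/252
Σ_t [0,0]: t=0:+1/36 = 1/36
(3j)²=4/63 [(3 1 4; 0 0 0)], sign=+1
(m-triple is (0,0,0) — same symbol as above.)
⇒ 4πI² = 16/21
I = (+1)√(16/21/(4π)) = 0.24623252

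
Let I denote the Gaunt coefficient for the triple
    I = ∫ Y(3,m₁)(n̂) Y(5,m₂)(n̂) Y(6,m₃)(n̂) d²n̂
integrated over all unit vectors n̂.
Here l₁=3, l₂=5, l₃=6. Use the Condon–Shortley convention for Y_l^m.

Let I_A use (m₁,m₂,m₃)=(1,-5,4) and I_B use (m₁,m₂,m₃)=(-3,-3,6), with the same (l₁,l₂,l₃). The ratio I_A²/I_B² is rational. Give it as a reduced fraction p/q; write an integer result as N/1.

18/11

l's match ⇒ only the (l;m) 3-j factors differ between A and B.
A: triangle coeff Δ(3,5,6) = 1/675675; Σ_t [0,0]: t=0:+1/322560 = 1/322560; (3j)²=18/1001 [(3 5 6; 1 -5 4)], sign=+1
B: triangle coeff Δ(3,5,6) = 1/675675; Σ_t [2,2]: t=2:+1/1935360 = 1/1935360; (3j)²=1/91 [(3 5 6; -3 -3 6)], sign=+1
I_A²/I_B² = (18/1001)/(1/91) = 18/11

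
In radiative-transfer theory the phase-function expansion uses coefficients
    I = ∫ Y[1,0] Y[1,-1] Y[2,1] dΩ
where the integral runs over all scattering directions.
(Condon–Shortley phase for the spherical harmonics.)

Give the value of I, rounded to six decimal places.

m-sum 0 ✓  L=4 even ✓  0≤2≤2 ✓
Π(2lᵢ+1) = 3×3×5 = 45
triangle coeff Δ(1,1,2) = 1/30
Σ_t [0,0]: t=0:+1/1 = 1/1
(3j)²=2/15 [(1 1 2; 0 0 0)], sign=+1
Σ_t [0,0]: t=0:+1/2 = 1/2
(3j)²=1/10 [(1 1 2; 0 -1 1)], sign=-1
⇒ 4πI² = 3/5
I = (-1)√(3/5/(4π)) = -0.21850969

-0.218510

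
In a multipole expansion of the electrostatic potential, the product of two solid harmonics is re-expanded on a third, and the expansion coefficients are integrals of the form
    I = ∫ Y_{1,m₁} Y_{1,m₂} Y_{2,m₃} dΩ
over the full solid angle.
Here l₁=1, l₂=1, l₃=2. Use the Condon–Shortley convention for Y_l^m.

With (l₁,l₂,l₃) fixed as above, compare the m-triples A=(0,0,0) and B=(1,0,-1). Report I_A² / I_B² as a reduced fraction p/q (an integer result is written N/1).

l's match ⇒ only the (l;m) 3-j factors differ between A and B.
A: triangle coeff Δ(1,1,2) = 1/30; Σ_t [0,0]: t=0:+1/1 = 1/1; (3j)²=2/15 [(1 1 2; 0 0 0)], sign=+1
B: triangle coeff Δ(1,1,2) = 1/30; Σ_t [0,0]: t=0:+1/2 = 1/2; (3j)²=1/10 [(1 1 2; 1 0 -1)], sign=-1
I_A²/I_B² = (2/15)/(1/10) = 4/3

4/3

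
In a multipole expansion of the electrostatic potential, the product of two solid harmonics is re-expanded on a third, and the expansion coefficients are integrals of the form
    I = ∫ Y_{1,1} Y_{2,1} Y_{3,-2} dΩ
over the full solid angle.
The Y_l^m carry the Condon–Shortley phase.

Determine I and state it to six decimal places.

Checks pass: Σm=0; 6 even; l₃=3∈[1,3].
(2·1+1)(2·2+1)(2·3+1) = 105
Δ: 0! 2! 4! / 7! → 1/105
sum: t=0:+1/4 = 1/4
3j²(1 2 3; 0 0 0) = Δ·Π!·Σ² = 3/35  (sign -1)
sum: t=0:+1/12 = 1/12
3j²(1 2 3; 1 1 -2) = Δ·Π!·Σ² = 2/21  (sign -1)
combine: 4πI² = 105·3/35·2/21 = 6/7
take √, sign +1: I = 0.26116903

0.261169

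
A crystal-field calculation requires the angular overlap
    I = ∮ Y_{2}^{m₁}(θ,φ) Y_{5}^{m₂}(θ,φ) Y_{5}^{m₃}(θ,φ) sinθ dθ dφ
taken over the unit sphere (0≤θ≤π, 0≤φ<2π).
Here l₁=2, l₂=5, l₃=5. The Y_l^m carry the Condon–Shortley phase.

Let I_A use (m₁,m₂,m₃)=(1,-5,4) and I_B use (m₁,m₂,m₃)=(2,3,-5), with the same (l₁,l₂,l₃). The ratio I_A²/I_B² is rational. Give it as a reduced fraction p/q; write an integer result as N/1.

9/2

Shared (l₁,l₂,l₃)=(2,5,5): N and (l;000)² cancel in I_A²/I_B².
A: Δ = 2!·2!·8!/13! = 1/38610; Racah Σ t=0..0: t=0:+1/80640 = 1/80640; ⇒ 3j(2 5 5; 1 -5 4)² = 9/286, sgn -1
B: Δ = 2!·2!·8!/13! = 1/38610; Racah Σ t=0..0: t=0:+1/161280 = 1/161280; ⇒ 3j(2 5 5; 2 3 -5)² = 1/143, sgn +1
I_A²/I_B² = (9/286)/(1/143) = 9/2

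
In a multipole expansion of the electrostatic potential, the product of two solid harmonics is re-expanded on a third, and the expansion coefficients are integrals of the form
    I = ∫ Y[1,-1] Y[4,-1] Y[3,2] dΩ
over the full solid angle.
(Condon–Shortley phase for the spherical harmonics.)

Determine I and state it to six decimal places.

Rules hold: Σm=0, L=8 even, 3≤3≤5.
N = 3·9·7 = 189
Δ = 2!·0!·6!/9! = 1/252
Racah Σ t=1..1: t=1:−1/36 = -1/36
⇒ 3j(1 4 3; 0 0 0)² = 4/63, sgn +1
Racah Σ t=2..2: t=2:+1/240 = 1/240
⇒ 3j(1 4 3; -1 -1 2)² = 1/84, sgn -1
4πI² = N·(3j₀)²·(3jₘ)² = 1/7
I = -1·√(0.142857/4π) = -0.10662181

-0.106622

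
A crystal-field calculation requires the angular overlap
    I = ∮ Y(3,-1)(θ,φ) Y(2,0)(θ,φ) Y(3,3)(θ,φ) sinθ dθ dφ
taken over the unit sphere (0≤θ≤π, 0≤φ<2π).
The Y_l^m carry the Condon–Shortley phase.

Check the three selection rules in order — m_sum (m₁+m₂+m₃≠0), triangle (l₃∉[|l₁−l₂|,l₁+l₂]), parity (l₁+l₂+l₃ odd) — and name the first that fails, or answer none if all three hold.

m_sum

m₁+m₂+m₃ = -1 + 0 + 3 = 2  ✗
triangle: |3−2|=1 ≤ l₃=3 ≤ 3+2=5
parity: l₁+l₂+l₃ = 8 is even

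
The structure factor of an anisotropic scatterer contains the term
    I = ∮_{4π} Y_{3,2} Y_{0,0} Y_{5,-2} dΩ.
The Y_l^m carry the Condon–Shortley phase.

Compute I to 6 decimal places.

0.000000

triangle: need 3≤l₃≤3, have 5; I=0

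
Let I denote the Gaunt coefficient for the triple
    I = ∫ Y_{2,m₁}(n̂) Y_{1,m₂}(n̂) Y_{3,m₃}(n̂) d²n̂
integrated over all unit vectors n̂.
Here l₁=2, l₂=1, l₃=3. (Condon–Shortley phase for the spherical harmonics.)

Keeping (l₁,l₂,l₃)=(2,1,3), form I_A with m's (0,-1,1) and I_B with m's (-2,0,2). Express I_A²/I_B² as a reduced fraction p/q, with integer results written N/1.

6/5

l's match ⇒ only the (l;m) 3-j factors differ between A and B.
A: triangle coeff Δ(2,1,3) = 1/105; Σ_t [0,0]: t=0:+1/8 = 1/8; (3j)²=2/35 [(2 1 3; 0 -1 1)], sign=+1
B: triangle coeff Δ(2,1,3) = 1/105; Σ_t [0,0]: t=0:+1/24 = 1/24; (3j)²=1/21 [(2 1 3; -2 0 2)], sign=-1
I_A²/I_B² = (2/35)/(1/21) = 6/5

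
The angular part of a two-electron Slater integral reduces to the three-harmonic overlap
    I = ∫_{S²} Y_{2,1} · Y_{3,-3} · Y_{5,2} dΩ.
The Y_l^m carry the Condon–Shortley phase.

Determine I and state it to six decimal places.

0.063396

Rules hold: Σm=0, L=10 even, 1≤5≤5.
N = 5·7·11 = 385
Δ = 0!·4!·6!/11! = 1/2310
Racah Σ t=0..0: t=0:+1/144 = 1/144
⇒ 3j(2 3 5; 0 0 0)² = 10/231, sgn -1
Racah Σ t=0..0: t=0:+1/4320 = 1/4320
⇒ 3j(2 3 5; 1 -3 2)² = 1/330, sgn -1
4πI² = N·(3j₀)²·(3jₘ)² = 5/99
I = +1·√(0.0505051/4π) = 0.06339609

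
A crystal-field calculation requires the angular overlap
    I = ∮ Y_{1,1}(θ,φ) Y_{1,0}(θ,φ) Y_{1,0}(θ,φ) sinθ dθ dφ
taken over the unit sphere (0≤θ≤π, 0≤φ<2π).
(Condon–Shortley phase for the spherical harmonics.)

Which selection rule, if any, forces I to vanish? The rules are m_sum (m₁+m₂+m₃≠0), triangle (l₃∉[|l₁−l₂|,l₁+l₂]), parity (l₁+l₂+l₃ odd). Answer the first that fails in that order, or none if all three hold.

m₁+m₂+m₃ = 1 + 0 + 0 = 1  ✗
triangle: |1−1|=0 ≤ l₃=1 ≤ 1+1=2
parity: l₁+l₂+l₃ = 3 is odd

m_sum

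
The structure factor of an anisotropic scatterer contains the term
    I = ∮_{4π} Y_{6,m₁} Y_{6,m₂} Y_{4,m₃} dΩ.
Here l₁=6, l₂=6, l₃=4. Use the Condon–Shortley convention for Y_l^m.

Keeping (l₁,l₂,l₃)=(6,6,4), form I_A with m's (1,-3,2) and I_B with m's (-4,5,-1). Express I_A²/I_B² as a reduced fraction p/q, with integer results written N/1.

32/55

Shared (l₁,l₂,l₃)=(6,6,4): N and (l;000)² cancel in I_A²/I_B².
A: Δ = 8!·4!·4!/17! = 1/15315300; Racah Σ t=1..3: t=1:−1/483840 t=2:+1/51840 t=3:−1/69120 = 1/362880; ⇒ 3j(6 6 4; 1 -3 2)² = 16/17017, sgn +1
B: Δ = 8!·4!·4!/17! = 1/15315300; Racah Σ t=7..8: t=7:−1/725760 t=8:+1/967680 = -1/2903040; ⇒ 3j(6 6 4; -4 5 -1)² = 5/3094, sgn +1
I_A²/I_B² = (16/17017)/(5/3094) = 32/55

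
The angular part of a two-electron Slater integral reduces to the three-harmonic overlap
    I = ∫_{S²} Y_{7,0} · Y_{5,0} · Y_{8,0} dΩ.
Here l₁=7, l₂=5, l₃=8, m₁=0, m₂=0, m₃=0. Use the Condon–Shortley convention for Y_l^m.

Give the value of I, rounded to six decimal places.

Rules hold: Σm=0, L=20 even, 2≤8≤12.
N = 15·11·17 = 2805
Δ = 4!·10!·6!/21! = 1/814773960
Racah Σ t=0..4: t=0:+1/87091200 t=1:−1/4976640 t=2:+1/2073600 t=3:−1/4976640 t=4:+1/87091200 = 1/9676800
⇒ 3j(7 5 8; 0 0 0)² = 360/46189, sgn +1
(m-triple is (0,0,0) — same symbol as above.)
4πI² = N·(3j₀)²·(3jₘ)² = 1944000/11408683
I = +1·√(0.170397/4π) = 0.11644623

0.116446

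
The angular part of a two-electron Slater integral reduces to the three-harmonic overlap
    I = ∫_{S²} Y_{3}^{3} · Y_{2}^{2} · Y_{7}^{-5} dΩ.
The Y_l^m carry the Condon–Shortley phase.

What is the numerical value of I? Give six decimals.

0.000000

triangle: need 1≤l₃≤5, have 7; I=0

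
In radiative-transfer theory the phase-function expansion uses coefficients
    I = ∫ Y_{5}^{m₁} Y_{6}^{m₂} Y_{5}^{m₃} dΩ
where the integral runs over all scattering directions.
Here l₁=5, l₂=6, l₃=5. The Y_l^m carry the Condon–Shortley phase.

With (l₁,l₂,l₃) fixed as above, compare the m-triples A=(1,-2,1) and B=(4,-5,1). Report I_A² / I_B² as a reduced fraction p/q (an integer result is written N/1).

560/891

Shared (l₁,l₂,l₃)=(5,6,5): N and (l;000)² cancel in I_A²/I_B².
A: Δ = 6!·4!·6!/17! = 1/28588560; Racah Σ t=0..4: t=0:+1/829440 t=1:−1/25920 t=2:+1/9216 t=3:−1/25920 t=4:+1/829440 = 7/207360; ⇒ 3j(5 6 5; 1 -2 1)² = 28/2431, sgn +1
B: Δ = 6!·4!·6!/17! = 1/28588560; Racah Σ t=0..1: t=0:+1/518400 t=1:−1/2073600 = 1/691200; ⇒ 3j(5 6 5; 4 -5 1)² = 81/4420, sgn +1
I_A²/I_B² = (28/2431)/(81/4420) = 560/891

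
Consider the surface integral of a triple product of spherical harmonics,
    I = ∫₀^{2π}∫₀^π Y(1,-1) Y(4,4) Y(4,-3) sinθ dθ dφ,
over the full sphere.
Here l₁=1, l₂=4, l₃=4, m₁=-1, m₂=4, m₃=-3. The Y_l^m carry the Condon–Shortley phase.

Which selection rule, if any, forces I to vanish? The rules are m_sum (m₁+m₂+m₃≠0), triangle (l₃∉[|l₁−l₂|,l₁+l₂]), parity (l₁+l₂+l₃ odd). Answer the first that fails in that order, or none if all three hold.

parity

m₁+m₂+m₃ = -1 + 4 − 3 = 0  ✓
triangle: |1−4|=3 ≤ l₃=4 ≤ 1+4=5  ✓
parity: l₁+l₂+l₃ = 9 is odd  ✗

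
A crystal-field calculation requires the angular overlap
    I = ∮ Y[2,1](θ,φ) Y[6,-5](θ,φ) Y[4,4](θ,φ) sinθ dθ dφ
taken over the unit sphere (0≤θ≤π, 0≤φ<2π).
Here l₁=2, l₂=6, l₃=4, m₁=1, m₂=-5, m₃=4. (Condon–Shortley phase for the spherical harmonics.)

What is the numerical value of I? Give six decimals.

-0.204295

m-sum 0 ✓  L=12 even ✓  4≤4≤8 ✓
Π(2lᵢ+1) = 5×13×9 = 585
triangle coeff Δ(2,6,4) = 1/6435
Σ_t [2,2]: t=2:+1/2304 = 1/2304
(3j)²=5/143 [(2 6 4; 0 0 0)], sign=+1
Σ_t [1,1]: t=1:−1/241920 = -1/241920
(3j)²=1/39 [(2 6 4; 1 -5 4)], sign=-1
⇒ 4πI² = 75/143
I = (-1)√(75/143/(4π)) = -0.20429497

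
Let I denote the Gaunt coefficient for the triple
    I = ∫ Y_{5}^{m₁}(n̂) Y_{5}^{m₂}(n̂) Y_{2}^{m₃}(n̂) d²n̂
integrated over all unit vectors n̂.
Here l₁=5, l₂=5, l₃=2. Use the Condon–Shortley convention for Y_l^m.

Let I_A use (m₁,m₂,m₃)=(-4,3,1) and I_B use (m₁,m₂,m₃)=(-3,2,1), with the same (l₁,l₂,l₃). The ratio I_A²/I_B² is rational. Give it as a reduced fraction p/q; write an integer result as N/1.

Same 5,5,2: normalisation and zero-m 3j drop out of the ratio.
A: Δ: 8! 2! 2! / 13! → 1/38610; sum: t=7:−1/10080 t=8:+1/80640 = -1/11520; 3j²(5 5 2; -4 3 1) = Δ·Π!·Σ² = 49/1430  (sign +1)
B: Δ: 8! 2! 2! / 13! → 1/38610; sum: t=6:+1/2880 t=7:−1/10080 = 1/4032; 3j²(5 5 2; -3 2 1) = Δ·Π!·Σ² = 10/429  (sign -1)
I_A²/I_B² = (49/1430)/(10/429) = 147/100

147/100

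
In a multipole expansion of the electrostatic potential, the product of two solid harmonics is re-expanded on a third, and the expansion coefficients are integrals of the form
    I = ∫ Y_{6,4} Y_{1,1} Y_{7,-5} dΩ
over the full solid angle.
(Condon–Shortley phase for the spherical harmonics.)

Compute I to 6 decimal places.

m-sum 0 ✓  L=14 even ✓  5≤7≤7 ✓
Π(2lᵢ+1) = 13×3×15 = 585
triangle coeff Δ(6,1,7) = 1/1365
Σ_t [0,0]: t=0:+1/518400 = 1/518400
(3j)²=7/195 [(6 1 7; 0 0 0)], sign=-1
Σ_t [0,0]: t=0:+1/14515200 = 1/14515200
(3j)²=22/455 [(6 1 7; 4 1 -5)], sign=+1
⇒ 4πI² = 66/65
I = (-1)√(66/65/(4π)) = -0.28425647

-0.284256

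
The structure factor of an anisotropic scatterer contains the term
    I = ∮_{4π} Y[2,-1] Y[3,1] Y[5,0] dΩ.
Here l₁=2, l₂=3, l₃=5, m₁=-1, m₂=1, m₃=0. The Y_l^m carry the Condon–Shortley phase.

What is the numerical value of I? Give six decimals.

0.169433

Rules hold: Σm=0, L=10 even, 1≤5≤5.
N = 5·7·11 = 385
Δ = 0!·4!·6!/11! = 1/2310
Racah Σ t=0..0: t=0:+1/144 = 1/144
⇒ 3j(2 3 5; 0 0 0)² = 10/231, sgn -1
Racah Σ t=0..0: t=0:+1/288 = 1/288
⇒ 3j(2 3 5; -1 1 0)² = 5/231, sgn -1
4πI² = N·(3j₀)²·(3jₘ)² = 250/693
I = +1·√(0.36075/4π) = 0.16943318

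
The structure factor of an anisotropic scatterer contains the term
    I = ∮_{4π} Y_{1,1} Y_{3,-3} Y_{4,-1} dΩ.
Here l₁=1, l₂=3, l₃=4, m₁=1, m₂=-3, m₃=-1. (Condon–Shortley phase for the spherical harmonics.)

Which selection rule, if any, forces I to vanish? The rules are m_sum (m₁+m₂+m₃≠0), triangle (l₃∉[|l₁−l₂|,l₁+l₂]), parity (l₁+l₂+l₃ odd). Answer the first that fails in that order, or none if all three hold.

azimuthal sum: 1 − 3 − 1 = -3  ✗
2 ≤ 4 ≤ 4 (triangle on l)
L = 1 + 3 + 4 = 8 (even)

m_sum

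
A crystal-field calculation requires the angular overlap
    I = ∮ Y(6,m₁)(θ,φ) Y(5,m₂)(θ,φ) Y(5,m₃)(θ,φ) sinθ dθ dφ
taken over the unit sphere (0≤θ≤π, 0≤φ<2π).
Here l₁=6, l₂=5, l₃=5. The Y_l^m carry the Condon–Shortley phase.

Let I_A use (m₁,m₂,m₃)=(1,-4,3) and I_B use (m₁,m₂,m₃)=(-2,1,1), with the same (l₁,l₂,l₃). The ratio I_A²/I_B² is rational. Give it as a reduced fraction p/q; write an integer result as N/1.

121/80

Same 6,5,5: normalisation and zero-m 3j drop out of the ratio.
A: Δ: 6! 6! 4! / 17! → 1/28588560; sum: t=0:+1/518400 t=1:−1/138240 = -11/2073600; 3j²(6 5 5; 1 -4 3) = Δ·Π!·Σ² = 77/4420  (sign -1)
B: Δ: 6! 6! 4! / 17! → 1/28588560; sum: t=2:+1/829440 t=3:−1/25920 t=4:+1/9216 t=5:−1/25920 t=6:+1/829440 = 7/207360; 3j²(6 5 5; -2 1 1) = Δ·Π!·Σ² = 28/2431  (sign +1)
I_A²/I_B² = (77/4420)/(28/2431) = 121/80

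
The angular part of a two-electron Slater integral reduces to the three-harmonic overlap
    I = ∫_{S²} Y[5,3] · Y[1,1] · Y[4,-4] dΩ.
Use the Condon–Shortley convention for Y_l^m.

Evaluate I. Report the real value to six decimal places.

Rules hold: Σm=0, L=10 even, 4≤4≤6.
N = 11·3·9 = 297
Δ = 2!·8!·0!/11! = 1/495
Racah Σ t=1..1: t=1:−1/576 = -1/576
⇒ 3j(5 1 4; 0 0 0)² = 5/99, sgn -1
Racah Σ t=2..2: t=2:+1/80640 = 1/80640
⇒ 3j(5 1 4; 3 1 -4)² = 1/495, sgn +1
4πI² = N·(3j₀)²·(3jₘ)² = 1/33
I = -1·√(0.030303/4π) = -0.04910640

-0.049106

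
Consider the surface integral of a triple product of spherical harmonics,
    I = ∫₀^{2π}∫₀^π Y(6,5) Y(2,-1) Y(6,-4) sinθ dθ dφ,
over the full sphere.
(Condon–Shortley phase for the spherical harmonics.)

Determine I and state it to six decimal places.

m-sum 0 ✓  L=14 even ✓  4≤6≤8 ✓
Π(2lᵢ+1) = 13×5×13 = 845
triangle coeff Δ(6,2,6) = 1/90090
Σ_t [0,2]: t=0:+1/69120 t=1:−1/14400 t=2:+1/69120 = -7/172800
(3j)²=14/715 [(6 2 6; 0 0 0)], sign=-1
Σ_t [0,1]: t=0:+1/725760 t=1:−1/7257600 = 1/806400
(3j)²=27/910 [(6 2 6; 5 -1 -4)], sign=+1
⇒ 4πI² = 27/55
I = (-1)√(27/55/(4π)) = -0.19764945

-0.197649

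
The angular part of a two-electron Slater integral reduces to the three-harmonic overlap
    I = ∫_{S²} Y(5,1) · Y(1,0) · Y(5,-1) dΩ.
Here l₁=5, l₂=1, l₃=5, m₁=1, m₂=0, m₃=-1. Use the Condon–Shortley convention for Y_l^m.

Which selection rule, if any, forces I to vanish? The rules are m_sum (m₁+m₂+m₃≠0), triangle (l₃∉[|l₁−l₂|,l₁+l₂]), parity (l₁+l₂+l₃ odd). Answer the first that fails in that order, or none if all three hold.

m₁+m₂+m₃ = 1 + 0 − 1 = 0  ✓
triangle: |5−1|=4 ≤ l₃=5 ≤ 5+1=6  ✓
parity: l₁+l₂+l₃ = 11 is odd  ✗

parity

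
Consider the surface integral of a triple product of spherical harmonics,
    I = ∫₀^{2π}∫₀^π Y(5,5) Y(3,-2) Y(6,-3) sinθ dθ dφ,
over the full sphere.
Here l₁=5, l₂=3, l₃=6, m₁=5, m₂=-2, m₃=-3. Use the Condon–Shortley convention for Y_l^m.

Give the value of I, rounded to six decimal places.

Rules hold: Σm=0, L=14 even, 2≤6≤8.
N = 11·7·13 = 1001
Δ = 2!·8!·4!/15! = 1/675675
Racah Σ t=0..2: t=0:+1/8640 t=1:−1/2304 t=2:+1/8640 = -7/34560
⇒ 3j(5 3 6; 0 0 0)² = 7/429, sgn -1
Racah Σ t=0..0: t=0:+1/483840 = 1/483840
⇒ 3j(5 3 6; 5 -2 -3)² = 6/1001, sgn -1
4πI² = N·(3j₀)²·(3jₘ)² = 14/143
I = +1·√(0.0979021/4π) = 0.08826552

0.088266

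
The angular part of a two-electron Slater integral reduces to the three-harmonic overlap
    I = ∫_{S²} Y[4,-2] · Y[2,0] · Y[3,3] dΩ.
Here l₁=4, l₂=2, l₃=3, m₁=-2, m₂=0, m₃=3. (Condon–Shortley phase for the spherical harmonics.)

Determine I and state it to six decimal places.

0.000000

Σmᵢ = 1 ≠ 0, so the φ-integral vanishes; I = 0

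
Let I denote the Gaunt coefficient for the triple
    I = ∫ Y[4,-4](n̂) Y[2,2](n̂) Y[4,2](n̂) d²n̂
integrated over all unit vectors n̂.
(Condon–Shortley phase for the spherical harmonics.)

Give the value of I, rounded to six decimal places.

m-sum 0 ✓  L=10 even ✓  2≤4≤6 ✓
Π(2lᵢ+1) = 9×5×9 = 405
triangle coeff Δ(4,2,4) = 1/13860
Σ_t [0,2]: t=0:+1/192 t=1:−1/36 t=2:+1/192 = -5/288
(3j)²=20/693 [(4 2 4; 0 0 0)], sign=-1
Σ_t [2,2]: t=2:+1/2880 = 1/2880
(3j)²=2/165 [(4 2 4; -4 2 2)], sign=+1
⇒ 4πI² = 120/847
I = (-1)√(120/847/(4π)) = -0.10618031

-0.106180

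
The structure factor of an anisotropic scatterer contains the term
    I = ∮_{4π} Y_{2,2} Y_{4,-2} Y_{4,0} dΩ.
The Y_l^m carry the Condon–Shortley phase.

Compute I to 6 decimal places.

-0.190365

m-sum 0 ✓  L=10 even ✓  2≤4≤6 ✓
Π(2lᵢ+1) = 5×9×9 = 405
triangle coeff Δ(2,4,4) = 1/13860
Σ_t [0,2]: t=0:+1/192 t=1:−1/36 t=2:+1/192 = -5/288
(3j)²=20/693 [(2 4 4; 0 0 0)], sign=-1
Σ_t [0,0]: t=0:+1/192 = 1/192
(3j)²=3/77 [(2 4 4; 2 -2 0)], sign=+1
⇒ 4πI² = 2700/5929
I = (-1)√(2700/5929/(4π)) = -0.19036462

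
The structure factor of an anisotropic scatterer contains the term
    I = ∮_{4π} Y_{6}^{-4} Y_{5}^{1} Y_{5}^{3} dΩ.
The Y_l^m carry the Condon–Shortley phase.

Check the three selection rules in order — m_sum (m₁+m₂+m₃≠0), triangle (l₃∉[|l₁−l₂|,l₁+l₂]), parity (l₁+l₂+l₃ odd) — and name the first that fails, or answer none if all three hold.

azimuthal sum: -4 + 1 + 3 = 0  ✓
1 ≤ 5 ≤ 11 (triangle on l)  ✓
L = 6 + 5 + 5 = 16 (even)  ✓

none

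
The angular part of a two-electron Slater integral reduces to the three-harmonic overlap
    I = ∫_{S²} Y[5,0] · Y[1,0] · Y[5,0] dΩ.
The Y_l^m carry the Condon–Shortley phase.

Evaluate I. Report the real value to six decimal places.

0.000000

Σlᵢ=11 odd — θ-integrand is odd under cosθ→−cosθ; I=0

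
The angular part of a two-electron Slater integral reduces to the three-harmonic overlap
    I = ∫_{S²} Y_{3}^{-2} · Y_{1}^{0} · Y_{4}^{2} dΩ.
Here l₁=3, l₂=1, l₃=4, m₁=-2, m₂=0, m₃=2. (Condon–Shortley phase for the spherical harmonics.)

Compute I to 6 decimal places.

0.213244

Rules hold: Σm=0, L=8 even, 2≤4≤4.
N = 7·3·9 = 189
Δ = 0!·6!·2!/9! = 1/252
Racah Σ t=0..0: t=0:+1/36 = 1/36
⇒ 3j(3 1 4; 0 0 0)² = 4/63, sgn +1
Racah Σ t=0..0: t=0:+1/120 = 1/120
⇒ 3j(3 1 4; -2 0 2)² = 1/21, sgn +1
4πI² = N·(3j₀)²·(3jₘ)² = 4/7
I = +1·√(0.571429/4π) = 0.21324362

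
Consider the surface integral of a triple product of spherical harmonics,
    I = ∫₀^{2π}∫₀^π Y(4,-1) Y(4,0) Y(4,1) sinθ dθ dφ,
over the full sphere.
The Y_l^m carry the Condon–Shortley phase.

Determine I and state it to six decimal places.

-0.068481

m-sum 0 ✓  L=12 even ✓  0≤4≤8 ✓
Π(2lᵢ+1) = 9×9×9 = 729
triangle coeff Δ(4,4,4) = 1/450450
Σ_t [0,4]: t=0:+1/13824 t=1:−1/216 t=2:+1/64 t=3:−1/216 t=4:+1/13824 = 5/768
(3j)²=18/1001 [(4 4 4; 0 0 0)], sign=+1
Σ_t [1,4]: t=1:−1/864 t=2:+1/96 t=3:−1/144 t=4:+1/3456 = 1/384
(3j)²=9/2002 [(4 4 4; -1 0 1)], sign=-1
⇒ 4πI² = 59049/1002001
I = (-1)√(59049/1002001/(4π)) = -0.06848055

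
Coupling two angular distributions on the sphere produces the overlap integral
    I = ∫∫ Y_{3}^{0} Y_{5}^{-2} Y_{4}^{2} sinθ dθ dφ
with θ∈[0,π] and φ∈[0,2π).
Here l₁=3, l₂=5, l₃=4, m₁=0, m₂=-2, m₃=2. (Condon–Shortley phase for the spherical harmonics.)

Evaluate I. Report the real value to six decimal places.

Rules hold: Σm=0, L=12 even, 2≤4≤8.
N = 7·11·9 = 693
Δ = 4!·2!·6!/13! = 1/180180
Racah Σ t=1..3: t=1:−1/576 t=2:+1/144 t=3:−1/576 = 1/288
⇒ 3j(3 5 4; 0 0 0)² = 20/1001, sgn +1
Racah Σ t=1..3: t=1:−1/576 t=2:+1/480 t=3:−1/8640 = 1/4320
⇒ 3j(3 5 4; 0 -2 2)² = 1/2145, sgn +1
4πI² = N·(3j₀)²·(3jₘ)² = 12/1859
I = +1·√(0.00645508/4π) = 0.02266449

0.022664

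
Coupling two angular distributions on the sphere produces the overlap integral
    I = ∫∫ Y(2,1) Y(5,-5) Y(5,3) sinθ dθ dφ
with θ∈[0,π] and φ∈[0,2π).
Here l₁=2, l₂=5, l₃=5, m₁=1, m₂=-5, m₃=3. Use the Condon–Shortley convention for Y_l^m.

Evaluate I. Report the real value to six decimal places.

Σmᵢ = -1 ≠ 0, so the φ-integral vanishes; I = 0

0.000000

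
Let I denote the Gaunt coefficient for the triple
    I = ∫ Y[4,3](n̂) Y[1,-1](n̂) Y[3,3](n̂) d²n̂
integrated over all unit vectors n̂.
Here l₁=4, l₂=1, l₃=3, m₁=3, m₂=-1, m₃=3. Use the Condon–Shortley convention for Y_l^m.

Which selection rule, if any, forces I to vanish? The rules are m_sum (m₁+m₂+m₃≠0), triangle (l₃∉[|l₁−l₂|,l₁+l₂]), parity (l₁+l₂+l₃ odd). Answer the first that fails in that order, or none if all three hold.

Σmᵢ = 5  ✗
l₃∈[|l₁−l₂|,l₁+l₂]=[3,5], have l₃=3
Σlᵢ = 8 ⇒ even

m_sum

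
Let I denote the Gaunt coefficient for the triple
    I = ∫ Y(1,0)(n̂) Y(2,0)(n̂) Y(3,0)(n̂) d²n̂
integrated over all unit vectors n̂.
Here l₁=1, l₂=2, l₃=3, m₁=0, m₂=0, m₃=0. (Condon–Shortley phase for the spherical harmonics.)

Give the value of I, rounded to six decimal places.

m-sum 0 ✓  L=6 even ✓  1≤3≤3 ✓
Π(2lᵢ+1) = 3×5×7 = 105
triangle coeff Δ(1,2,3) = 1/105
Σ_t [0,0]: t=0:+1/4 = 1/4
(3j)²=3/35 [(1 2 3; 0 0 0)], sign=-1
(m-triple is (0,0,0) — same symbol as above.)
⇒ 4πI² = 27/35
I = (+1)√(27/35/(4π)) = 0.24776670

0.247767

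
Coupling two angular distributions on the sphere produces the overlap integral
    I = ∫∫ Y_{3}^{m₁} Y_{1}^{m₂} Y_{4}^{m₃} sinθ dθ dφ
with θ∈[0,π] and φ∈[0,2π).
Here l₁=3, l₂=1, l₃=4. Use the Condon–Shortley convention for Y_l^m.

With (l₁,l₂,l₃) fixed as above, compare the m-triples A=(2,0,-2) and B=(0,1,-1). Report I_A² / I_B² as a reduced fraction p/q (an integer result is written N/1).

Same 3,1,4: normalisation and zero-m 3j drop out of the ratio.
A: Δ: 0! 6! 2! / 9! → 1/252; sum: t=0:+1/120 = 1/120; 3j²(3 1 4; 2 0 -2) = Δ·Π!·Σ² = 1/21  (sign +1)
B: Δ: 0! 6! 2! / 9! → 1/252; sum: t=0:+1/72 = 1/72; 3j²(3 1 4; 0 1 -1) = Δ·Π!·Σ² = 5/126  (sign -1)
I_A²/I_B² = (1/21)/(5/126) = 6/5

6/5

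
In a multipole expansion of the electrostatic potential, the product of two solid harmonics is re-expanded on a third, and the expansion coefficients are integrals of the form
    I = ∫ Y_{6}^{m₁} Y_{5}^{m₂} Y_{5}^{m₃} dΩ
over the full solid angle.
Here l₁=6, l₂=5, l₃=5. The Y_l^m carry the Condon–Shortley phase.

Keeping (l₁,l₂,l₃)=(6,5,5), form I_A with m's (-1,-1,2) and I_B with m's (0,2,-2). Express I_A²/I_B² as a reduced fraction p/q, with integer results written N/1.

32/27

Shared (l₁,l₂,l₃)=(6,5,5): N and (l;000)² cancel in I_A²/I_B².
A: Δ = 6!·6!·4!/17! = 1/28588560; Racah Σ t=1..4: t=1:−1/518400 t=2:+1/23040 t=3:−1/10368 t=4:+1/41472 = -1/32400; ⇒ 3j(6 5 5; -1 -1 2)² = 128/12155, sgn +1
B: Δ = 6!·6!·4!/17! = 1/28588560; Racah Σ t=3..6: t=3:−1/31104 t=4:+1/13824 t=5:−1/57600 t=6:+1/3110400 = 1/43200; ⇒ 3j(6 5 5; 0 2 -2)² = 108/12155, sgn -1
I_A²/I_B² = (128/12155)/(108/12155) = 32/27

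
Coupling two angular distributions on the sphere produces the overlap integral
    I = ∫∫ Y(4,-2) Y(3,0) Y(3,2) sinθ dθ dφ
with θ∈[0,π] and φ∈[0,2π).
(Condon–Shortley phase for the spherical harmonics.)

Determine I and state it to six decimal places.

-0.044418

Checks pass: Σm=0; 10 even; l₃=3∈[1,7].
(2·4+1)(2·3+1)(2·3+1) = 441
Δ: 4! 4! 2! / 11! → 1/34650
sum: t=1:−1/72 t=2:+1/16 t=3:−1/72 = 5/144
3j²(4 3 3; 0 0 0) = Δ·Π!·Σ² = 2/77  (sign -1)
sum: t=2:+1/96 t=3:−1/72 = -1/288
3j²(4 3 3; -2 0 2) = Δ·Π!·Σ² = 1/462  (sign +1)
combine: 4πI² = 441·2/77·1/462 = 3/121
take √, sign -1: I = -0.04441841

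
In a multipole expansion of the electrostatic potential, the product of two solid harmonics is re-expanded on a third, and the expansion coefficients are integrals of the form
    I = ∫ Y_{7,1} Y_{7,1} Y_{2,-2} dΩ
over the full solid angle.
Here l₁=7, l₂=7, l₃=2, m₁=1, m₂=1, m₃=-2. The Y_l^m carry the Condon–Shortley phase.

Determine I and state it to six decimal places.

0.195759

Rules hold: Σm=0, L=16 even, 0≤2≤14.
N = 15·15·5 = 1125
Δ = 12!·2!·2!/17! = 1/185640
Racah Σ t=5..7: t=5:−1/2419200 t=6:+1/518400 t=7:−1/2419200 = 1/907200
⇒ 3j(7 7 2; 0 0 0)² = 56/3315, sgn +1
Racah Σ t=6..6: t=6:+1/2073600 = 1/2073600
⇒ 3j(7 7 2; 1 1 -2)² = 28/1105, sgn +1
4πI² = N·(3j₀)²·(3jₘ)² = 23520/48841
I = +1·√(0.481563/4π) = 0.19575887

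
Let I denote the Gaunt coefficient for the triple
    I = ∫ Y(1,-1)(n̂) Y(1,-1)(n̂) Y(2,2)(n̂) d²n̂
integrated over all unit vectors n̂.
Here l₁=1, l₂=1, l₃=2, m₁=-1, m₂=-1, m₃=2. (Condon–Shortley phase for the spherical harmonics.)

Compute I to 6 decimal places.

Checks pass: Σm=0; 4 even; l₃=2∈[0,2].
(2·1+1)(2·1+1)(2·2+1) = 45
Δ: 0! 2! 2! / 5! → 1/30
sum: t=0:+1/1 = 1/1
3j²(1 1 2; 0 0 0) = Δ·Π!·Σ² = 2/15  (sign +1)
sum: t=0:+1/4 = 1/4
3j²(1 1 2; -1 -1 2) = Δ·Π!·Σ² = 1/5  (sign +1)
combine: 4πI² = 45·2/15·1/5 = 6/5
take √, sign +1: I = 0.30901936

0.309019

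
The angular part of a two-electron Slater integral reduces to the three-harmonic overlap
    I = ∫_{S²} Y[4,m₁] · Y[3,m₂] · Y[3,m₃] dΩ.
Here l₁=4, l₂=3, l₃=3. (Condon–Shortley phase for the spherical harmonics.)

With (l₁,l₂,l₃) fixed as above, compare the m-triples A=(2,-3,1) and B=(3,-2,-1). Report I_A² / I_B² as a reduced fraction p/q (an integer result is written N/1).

27/7

Shared (l₁,l₂,l₃)=(4,3,3): N and (l;000)² cancel in I_A²/I_B².
A: Δ = 4!·4!·2!/11! = 1/34650; Racah Σ t=0..0: t=0:+1/192 = 1/192; ⇒ 3j(4 3 3; 2 -3 1)² = 3/77, sgn +1
B: Δ = 4!·4!·2!/11! = 1/34650; Racah Σ t=0..1: t=0:+1/144 t=1:−1/288 = 1/288; ⇒ 3j(4 3 3; 3 -2 -1)² = 1/99, sgn +1
I_A²/I_B² = (3/77)/(1/99) = 27/7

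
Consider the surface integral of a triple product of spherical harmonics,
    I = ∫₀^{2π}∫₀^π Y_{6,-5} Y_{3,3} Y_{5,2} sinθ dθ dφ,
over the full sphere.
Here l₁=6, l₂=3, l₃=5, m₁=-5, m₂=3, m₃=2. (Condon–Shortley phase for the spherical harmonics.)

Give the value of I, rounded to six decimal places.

Rules hold: Σm=0, L=14 even, 3≤5≤9.
N = 13·7·11 = 1001
Δ = 4!·8!·2!/15! = 1/675675
Racah Σ t=1..3: t=1:−1/8640 t=2:+1/2304 t=3:−1/8640 = 7/34560
⇒ 3j(6 3 5; 0 0 0)² = 7/429, sgn -1
Racah Σ t=4..4: t=4:+1/241920 = 1/241920
⇒ 3j(6 3 5; -5 3 2)² = 2/91, sgn -1
4πI² = N·(3j₀)²·(3jₘ)² = 14/39
I = +1·√(0.358974/4π) = 0.16901560

0.169016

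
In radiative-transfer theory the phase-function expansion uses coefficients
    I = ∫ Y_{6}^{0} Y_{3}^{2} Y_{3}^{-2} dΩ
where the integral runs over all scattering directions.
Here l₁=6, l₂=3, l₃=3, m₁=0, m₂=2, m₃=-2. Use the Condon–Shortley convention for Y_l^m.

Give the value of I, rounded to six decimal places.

m-sum 0 ✓  L=12 even ✓  3≤3≤9 ✓
Π(2lᵢ+1) = 13×7×7 = 637
triangle coeff Δ(6,3,3) = 1/12012
Σ_t [3,3]: t=3:−1/1296 = -1/1296
(3j)²=100/3003 [(6 3 3; 0 0 0)], sign=+1
Σ_t [5,5]: t=5:−1/14400 = -1/14400
(3j)²=3/1001 [(6 3 3; 0 2 -2)], sign=+1
⇒ 4πI² = 100/1573
I = (+1)√(100/1573/(4π)) = 0.07112638

0.071126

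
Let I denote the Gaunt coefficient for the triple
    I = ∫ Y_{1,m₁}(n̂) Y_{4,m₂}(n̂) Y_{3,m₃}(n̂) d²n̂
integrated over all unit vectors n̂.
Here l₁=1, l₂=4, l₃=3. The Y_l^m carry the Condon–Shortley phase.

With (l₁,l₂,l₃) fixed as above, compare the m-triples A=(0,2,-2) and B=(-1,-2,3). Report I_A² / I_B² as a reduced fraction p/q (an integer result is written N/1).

12/1

l's match ⇒ only the (l;m) 3-j factors differ between A and B.
A: triangle coeff Δ(1,4,3) = 1/252; Σ_t [1,1]: t=1:−1/120 = -1/120; (3j)²=1/21 [(1 4 3; 0 2 -2)], sign=+1
B: triangle coeff Δ(1,4,3) = 1/252; Σ_t [2,2]: t=2:+1/1440 = 1/1440; (3j)²=1/252 [(1 4 3; -1 -2 3)], sign=+1
I_A²/I_B² = (1/21)/(1/252) = 12/1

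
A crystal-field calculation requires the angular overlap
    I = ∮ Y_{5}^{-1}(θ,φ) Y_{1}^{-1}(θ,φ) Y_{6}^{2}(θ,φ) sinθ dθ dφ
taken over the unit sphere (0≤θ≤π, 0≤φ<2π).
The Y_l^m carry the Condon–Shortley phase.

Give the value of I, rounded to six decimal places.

m-sum 0 ✓  L=12 even ✓  4≤6≤6 ✓
Π(2lᵢ+1) = 11×3×13 = 429
triangle coeff Δ(5,1,6) = 1/858
Σ_t [0,0]: t=0:+1/14400 = 1/14400
(3j)²=6/143 [(5 1 6; 0 0 0)], sign=+1
Σ_t [0,0]: t=0:+1/34560 = 1/34560
(3j)²=14/429 [(5 1 6; -1 -1 2)], sign=+1
⇒ 4πI² = 84/143
I = (+1)√(84/143/(4π)) = 0.21620548

0.216205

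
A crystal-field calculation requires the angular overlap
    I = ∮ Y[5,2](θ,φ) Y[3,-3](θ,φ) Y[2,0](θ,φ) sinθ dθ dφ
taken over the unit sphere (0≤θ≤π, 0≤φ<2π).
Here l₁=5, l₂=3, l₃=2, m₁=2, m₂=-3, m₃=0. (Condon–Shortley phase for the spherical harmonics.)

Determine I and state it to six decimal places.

2 − 3 + 0 = -1 ≠ 0: azimuthal integral kills it; I = 0

0.000000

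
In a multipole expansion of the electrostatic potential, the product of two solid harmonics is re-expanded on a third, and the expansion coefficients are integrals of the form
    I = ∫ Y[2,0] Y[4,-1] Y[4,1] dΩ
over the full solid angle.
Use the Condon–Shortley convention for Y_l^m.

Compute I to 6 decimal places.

-0.139264

Checks pass: Σm=0; 10 even; l₃=4∈[2,6].
(2·2+1)(2·4+1)(2·4+1) = 405
Δ: 2! 2! 6! / 11! → 1/13860
sum: t=0:+1/192 t=1:−1/36 t=2:+1/192 = -5/288
3j²(2 4 4; 0 0 0) = Δ·Π!·Σ² = 20/693  (sign -1)
sum: t=0:+1/144 t=1:−1/48 t=2:+1/480 = -17/1440
3j²(2 4 4; 0 -1 1) = Δ·Π!·Σ² = 289/13860  (sign +1)
combine: 4πI² = 405·20/693·289/13860 = 1445/5929
take √, sign -1: I = -0.13926381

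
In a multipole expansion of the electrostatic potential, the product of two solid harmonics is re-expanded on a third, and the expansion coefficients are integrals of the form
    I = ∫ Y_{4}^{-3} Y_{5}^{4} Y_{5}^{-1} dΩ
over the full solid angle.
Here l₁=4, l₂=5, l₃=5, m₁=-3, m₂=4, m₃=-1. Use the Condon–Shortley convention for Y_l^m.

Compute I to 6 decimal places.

Checks pass: Σm=0; 14 even; l₃=5∈[1,9].
(2·4+1)(2·5+1)(2·5+1) = 1089
Δ: 4! 4! 6! / 15! → 1/3153150
sum: t=0:+1/69120 t=1:−1/1728 t=2:+1/576 t=3:−1/1728 t=4:+1/69120 = 7/11520
3j²(4 5 5; 0 0 0) = Δ·Π!·Σ² = 2/143  (sign -1)
sum: t=3:−1/103680 t=4:+1/17280 = 1/20736
3j²(4 5 5; -3 4 -1) = Δ·Π!·Σ² = 10/429  (sign +1)
combine: 4πI² = 1089·2/143·10/429 = 60/169
take √, sign -1: I = -0.16808437

-0.168084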